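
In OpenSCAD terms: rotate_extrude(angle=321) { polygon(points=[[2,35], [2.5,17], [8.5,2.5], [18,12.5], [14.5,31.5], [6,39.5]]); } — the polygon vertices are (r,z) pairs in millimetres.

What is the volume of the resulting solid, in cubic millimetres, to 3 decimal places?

Volume = 19901.388 mm³

Profile (r,z), 6 vertices: (2,35) (2.5,17) (8.5,2.5) (18,12.5) (14.5,31.5) (6,39.5)
edge 0: (2,35)→(2.5,17)  cross = 2·17 − 2.5·35 = -53.5000; (r_i+r_j)·cross = 4.5·-53.5000 = -240.7500
edge 1: (2.5,17)→(8.5,2.5)  cross = 2.5·2.5 − 8.5·17 = -138.2500; (r_i+r_j)·cross = 11·-138.2500 = -1520.7500
edge 2: (8.5,2.5)→(18,12.5)  cross = 8.5·12.5 − 18·2.5 = 61.2500; (r_i+r_j)·cross = 26.5·61.2500 = 1623.1250
edge 3: (18,12.5)→(14.5,31.5)  cross = 18·31.5 − 14.5·12.5 = 385.7500; (r_i+r_j)·cross = 32.5·385.7500 = 12536.8750
edge 4: (14.5,31.5)→(6,39.5)  cross = 14.5·39.5 − 6·31.5 = 383.7500; (r_i+r_j)·cross = 20.5·383.7500 = 7866.8750
edge 5: (6,39.5)→(2,35)  cross = 6·35 − 2·39.5 = 131.0000; (r_i+r_j)·cross = 8·131.0000 = 1048.0000
Σcross = 770.0000 → A = |Σcross|/2 = 385.0000 mm²
Σ(r_i+r_j)·cross = 21313.3750 → first moment M = |Σ|/6 = 3552.2292
R_c = M/A = 3552.2292/385.0000 = 9.2266 mm
θ = 321° = 5.602507 rad
V = θ·R_c·A = 5.602507·9.2266·385.0000 = 19901.388 mm³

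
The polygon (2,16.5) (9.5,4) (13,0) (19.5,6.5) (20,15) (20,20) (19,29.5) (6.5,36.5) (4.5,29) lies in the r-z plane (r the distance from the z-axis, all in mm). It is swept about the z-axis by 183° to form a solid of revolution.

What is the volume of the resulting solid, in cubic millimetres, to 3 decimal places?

Volume = 16843.508 mm³

Profile (r,z), 9 vertices: (2,16.5) (9.5,4) (13,0) (19.5,6.5) (20,15) (20,20) (19,29.5) (6.5,36.5) (4.5,29)
edge 0: (2,16.5)→(9.5,4)  cross = 2·4 − 9.5·16.5 = -148.7500; (r_i+r_j)·cross = 11.5·-148.7500 = -1710.6250
edge 1: (9.5,4)→(13,0)  cross = 9.5·0 − 13·4 = -52.0000; (r_i+r_j)·cross = 22.5·-52.0000 = -1170.0000
edge 2: (13,0)→(19.5,6.5)  cross = 13·6.5 − 19.5·0 = 84.5000; (r_i+r_j)·cross = 32.5·84.5000 = 2746.2500
edge 3: (19.5,6.5)→(20,15)  cross = 19.5·15 − 20·6.5 = 162.5000; (r_i+r_j)·cross = 39.5·162.5000 = 6418.7500
edge 4: (20,15)→(20,20)  cross = 20·20 − 20·15 = 100.0000; (r_i+r_j)·cross = 40·100.0000 = 4000.0000
edge 5: (20,20)→(19,29.5)  cross = 20·29.5 − 19·20 = 210.0000; (r_i+r_j)·cross = 39·210.0000 = 8190.0000
edge 6: (19,29.5)→(6.5,36.5)  cross = 19·36.5 − 6.5·29.5 = 501.7500; (r_i+r_j)·cross = 25.5·501.7500 = 12794.6250
edge 7: (6.5,36.5)→(4.5,29)  cross = 6.5·29 − 4.5·36.5 = 24.2500; (r_i+r_j)·cross = 11·24.2500 = 266.7500
edge 8: (4.5,29)→(2,16.5)  cross = 4.5·16.5 − 2·29 = 16.2500; (r_i+r_j)·cross = 6.5·16.2500 = 105.6250
Σcross = 898.5000 → A = |Σcross|/2 = 449.2500 mm²
Σ(r_i+r_j)·cross = 31641.3750 → first moment M = |Σ|/6 = 5273.5625
R_c = M/A = 5273.5625/449.2500 = 11.7386 mm
θ = 183° = 3.193953 rad
V = θ·R_c·A = 3.193953·11.7386·449.2500 = 16843.508 mm³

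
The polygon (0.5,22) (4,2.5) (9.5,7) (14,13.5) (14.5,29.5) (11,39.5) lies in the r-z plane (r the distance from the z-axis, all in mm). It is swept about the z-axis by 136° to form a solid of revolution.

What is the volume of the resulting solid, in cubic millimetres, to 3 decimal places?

Profile (r,z), 6 vertices: (0.5,22) (4,2.5) (9.5,7) (14,13.5) (14.5,29.5) (11,39.5)
edge 0: (0.5,22)→(4,2.5)  cross = 0.5·2.5 − 4·22 = -86.7500; (r_i+r_j)·cross = 4.5·-86.7500 = -390.3750
edge 1: (4,2.5)→(9.5,7)  cross = 4·7 − 9.5·2.5 = 4.2500; (r_i+r_j)·cross = 13.5·4.2500 = 57.3750
edge 2: (9.5,7)→(14,13.5)  cross = 9.5·13.5 − 14·7 = 30.2500; (r_i+r_j)·cross = 23.5·30.2500 = 710.8750
edge 3: (14,13.5)→(14.5,29.5)  cross = 14·29.5 − 14.5·13.5 = 217.2500; (r_i+r_j)·cross = 28.5·217.2500 = 6191.6250
edge 4: (14.5,29.5)→(11,39.5)  cross = 14.5·39.5 − 11·29.5 = 248.2500; (r_i+r_j)·cross = 25.5·248.2500 = 6330.3750
edge 5: (11,39.5)→(0.5,22)  cross = 11·22 − 0.5·39.5 = 222.2500; (r_i+r_j)·cross = 11.5·222.2500 = 2555.8750
Σcross = 635.5000 → A = |Σcross|/2 = 317.7500 mm²
Σ(r_i+r_j)·cross = 15455.7500 → first moment M = |Σ|/6 = 2575.9583
R_c = M/A = 2575.9583/317.7500 = 8.1069 mm
θ = 136° = 2.373648 rad
V = θ·R_c·A = 2.373648·8.1069·317.7500 = 6114.418 mm³

Volume = 6114.418 mm³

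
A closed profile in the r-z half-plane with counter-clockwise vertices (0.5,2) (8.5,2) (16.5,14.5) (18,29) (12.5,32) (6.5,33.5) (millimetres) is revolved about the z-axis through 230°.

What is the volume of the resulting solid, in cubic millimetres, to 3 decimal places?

Volume = 13451.609 mm³

Profile (r,z), 6 vertices: (0.5,2) (8.5,2) (16.5,14.5) (18,29) (12.5,32) (6.5,33.5)
edge 0: (0.5,2)→(8.5,2)  cross = 0.5·2 − 8.5·2 = -16.0000; (r_i+r_j)·cross = 9·-16.0000 = -144.0000
edge 1: (8.5,2)→(16.5,14.5)  cross = 8.5·14.5 − 16.5·2 = 90.2500; (r_i+r_j)·cross = 25·90.2500 = 2256.2500
edge 2: (16.5,14.5)→(18,29)  cross = 16.5·29 − 18·14.5 = 217.5000; (r_i+r_j)·cross = 34.5·217.5000 = 7503.7500
edge 3: (18,29)→(12.5,32)  cross = 18·32 − 12.5·29 = 213.5000; (r_i+r_j)·cross = 30.5·213.5000 = 6511.7500
edge 4: (12.5,32)→(6.5,33.5)  cross = 12.5·33.5 − 6.5·32 = 210.7500; (r_i+r_j)·cross = 19·210.7500 = 4004.2500
edge 5: (6.5,33.5)→(0.5,2)  cross = 6.5·2 − 0.5·33.5 = -3.7500; (r_i+r_j)·cross = 7·-3.7500 = -26.2500
Σcross = 712.2500 → A = |Σcross|/2 = 356.1250 mm²
Σ(r_i+r_j)·cross = 20105.7500 → first moment M = |Σ|/6 = 3350.9583
R_c = M/A = 3350.9583/356.1250 = 9.4095 mm
θ = 230° = 4.014257 rad
V = θ·R_c·A = 4.014257·9.4095·356.1250 = 13451.609 mm³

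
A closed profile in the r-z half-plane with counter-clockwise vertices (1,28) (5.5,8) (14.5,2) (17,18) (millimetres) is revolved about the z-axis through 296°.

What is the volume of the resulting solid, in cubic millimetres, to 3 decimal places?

Volume = 10629.835 mm³

Profile (r,z), 4 vertices: (1,28) (5.5,8) (14.5,2) (17,18)
edge 0: (1,28)→(5.5,8)  cross = 1·8 − 5.5·28 = -146.0000; (r_i+r_j)·cross = 6.5·-146.0000 = -949.0000
edge 1: (5.5,8)→(14.5,2)  cross = 5.5·2 − 14.5·8 = -105.0000; (r_i+r_j)·cross = 20·-105.0000 = -2100.0000
edge 2: (14.5,2)→(17,18)  cross = 14.5·18 − 17·2 = 227.0000; (r_i+r_j)·cross = 31.5·227.0000 = 7150.5000
edge 3: (17,18)→(1,28)  cross = 17·28 − 1·18 = 458.0000; (r_i+r_j)·cross = 18·458.0000 = 8244.0000
Σcross = 434.0000 → A = |Σcross|/2 = 217.0000 mm²
Σ(r_i+r_j)·cross = 12345.5000 → first moment M = |Σ|/6 = 2057.5833
R_c = M/A = 2057.5833/217.0000 = 9.4820 mm
θ = 296° = 5.166175 rad
V = θ·R_c·A = 5.166175·9.4820·217.0000 = 10629.835 mm³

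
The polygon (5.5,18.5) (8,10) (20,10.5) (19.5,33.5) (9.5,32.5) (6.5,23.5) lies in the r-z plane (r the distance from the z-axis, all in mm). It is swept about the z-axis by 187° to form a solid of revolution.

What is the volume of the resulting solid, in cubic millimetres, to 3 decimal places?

Profile (r,z), 6 vertices: (5.5,18.5) (8,10) (20,10.5) (19.5,33.5) (9.5,32.5) (6.5,23.5)
edge 0: (5.5,18.5)→(8,10)  cross = 5.5·10 − 8·18.5 = -93.0000; (r_i+r_j)·cross = 13.5·-93.0000 = -1255.5000
edge 1: (8,10)→(20,10.5)  cross = 8·10.5 − 20·10 = -116.0000; (r_i+r_j)·cross = 28·-116.0000 = -3248.0000
edge 2: (20,10.5)→(19.5,33.5)  cross = 20·33.5 − 19.5·10.5 = 465.2500; (r_i+r_j)·cross = 39.5·465.2500 = 18377.3750
edge 3: (19.5,33.5)→(9.5,32.5)  cross = 19.5·32.5 − 9.5·33.5 = 315.5000; (r_i+r_j)·cross = 29·315.5000 = 9149.5000
edge 4: (9.5,32.5)→(6.5,23.5)  cross = 9.5·23.5 − 6.5·32.5 = 12.0000; (r_i+r_j)·cross = 16·12.0000 = 192.0000
edge 5: (6.5,23.5)→(5.5,18.5)  cross = 6.5·18.5 − 5.5·23.5 = -9.0000; (r_i+r_j)·cross = 12·-9.0000 = -108.0000
Σcross = 574.7500 → A = |Σcross|/2 = 287.3750 mm²
Σ(r_i+r_j)·cross = 23107.3750 → first moment M = |Σ|/6 = 3851.2292
R_c = M/A = 3851.2292/287.3750 = 13.4014 mm
θ = 187° = 3.263766 rad
V = θ·R_c·A = 3.263766·13.4014·287.3750 = 12569.510 mm³

Volume = 12569.510 mm³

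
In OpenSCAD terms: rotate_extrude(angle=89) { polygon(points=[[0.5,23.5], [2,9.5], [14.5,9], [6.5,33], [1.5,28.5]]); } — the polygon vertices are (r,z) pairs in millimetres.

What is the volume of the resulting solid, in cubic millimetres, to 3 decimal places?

Volume = 2036.562 mm³

Profile (r,z), 5 vertices: (0.5,23.5) (2,9.5) (14.5,9) (6.5,33) (1.5,28.5)
edge 0: (0.5,23.5)→(2,9.5)  cross = 0.5·9.5 − 2·23.5 = -42.2500; (r_i+r_j)·cross = 2.5·-42.2500 = -105.6250
edge 1: (2,9.5)→(14.5,9)  cross = 2·9 − 14.5·9.5 = -119.7500; (r_i+r_j)·cross = 16.5·-119.7500 = -1975.8750
edge 2: (14.5,9)→(6.5,33)  cross = 14.5·33 − 6.5·9 = 420.0000; (r_i+r_j)·cross = 21·420.0000 = 8820.0000
edge 3: (6.5,33)→(1.5,28.5)  cross = 6.5·28.5 − 1.5·33 = 135.7500; (r_i+r_j)·cross = 8·135.7500 = 1086.0000
edge 4: (1.5,28.5)→(0.5,23.5)  cross = 1.5·23.5 − 0.5·28.5 = 21.0000; (r_i+r_j)·cross = 2·21.0000 = 42.0000
Σcross = 414.7500 → A = |Σcross|/2 = 207.3750 mm²
Σ(r_i+r_j)·cross = 7866.5000 → first moment M = |Σ|/6 = 1311.0833
R_c = M/A = 1311.0833/207.3750 = 6.3223 mm
θ = 89° = 1.553343 rad
V = θ·R_c·A = 1.553343·6.3223·207.3750 = 2036.562 mm³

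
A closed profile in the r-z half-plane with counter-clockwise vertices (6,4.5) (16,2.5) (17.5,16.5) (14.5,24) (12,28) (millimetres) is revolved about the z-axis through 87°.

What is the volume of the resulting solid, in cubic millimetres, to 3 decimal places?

Profile (r,z), 5 vertices: (6,4.5) (16,2.5) (17.5,16.5) (14.5,24) (12,28)
edge 0: (6,4.5)→(16,2.5)  cross = 6·2.5 − 16·4.5 = -57.0000; (r_i+r_j)·cross = 22·-57.0000 = -1254.0000
edge 1: (16,2.5)→(17.5,16.5)  cross = 16·16.5 − 17.5·2.5 = 220.2500; (r_i+r_j)·cross = 33.5·220.2500 = 7378.3750
edge 2: (17.5,16.5)→(14.5,24)  cross = 17.5·24 − 14.5·16.5 = 180.7500; (r_i+r_j)·cross = 32·180.7500 = 5784.0000
edge 3: (14.5,24)→(12,28)  cross = 14.5·28 − 12·24 = 118.0000; (r_i+r_j)·cross = 26.5·118.0000 = 3127.0000
edge 4: (12,28)→(6,4.5)  cross = 12·4.5 − 6·28 = -114.0000; (r_i+r_j)·cross = 18·-114.0000 = -2052.0000
Σcross = 348.0000 → A = |Σcross|/2 = 174.0000 mm²
Σ(r_i+r_j)·cross = 12983.3750 → first moment M = |Σ|/6 = 2163.8958
R_c = M/A = 2163.8958/174.0000 = 12.4362 mm
θ = 87° = 1.518436 rad
V = θ·R_c·A = 1.518436·12.4362·174.0000 = 3285.738 mm³

Volume = 3285.738 mm³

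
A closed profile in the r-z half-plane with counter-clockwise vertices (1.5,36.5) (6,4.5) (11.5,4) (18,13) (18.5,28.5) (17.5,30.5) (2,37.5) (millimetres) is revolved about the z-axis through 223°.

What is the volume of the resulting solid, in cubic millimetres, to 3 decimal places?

Volume = 15684.451 mm³

Profile (r,z), 7 vertices: (1.5,36.5) (6,4.5) (11.5,4) (18,13) (18.5,28.5) (17.5,30.5) (2,37.5)
edge 0: (1.5,36.5)→(6,4.5)  cross = 1.5·4.5 − 6·36.5 = -212.2500; (r_i+r_j)·cross = 7.5·-212.2500 = -1591.8750
edge 1: (6,4.5)→(11.5,4)  cross = 6·4 − 11.5·4.5 = -27.7500; (r_i+r_j)·cross = 17.5·-27.7500 = -485.6250
edge 2: (11.5,4)→(18,13)  cross = 11.5·13 − 18·4 = 77.5000; (r_i+r_j)·cross = 29.5·77.5000 = 2286.2500
edge 3: (18,13)→(18.5,28.5)  cross = 18·28.5 − 18.5·13 = 272.5000; (r_i+r_j)·cross = 36.5·272.5000 = 9946.2500
edge 4: (18.5,28.5)→(17.5,30.5)  cross = 18.5·30.5 − 17.5·28.5 = 65.5000; (r_i+r_j)·cross = 36·65.5000 = 2358.0000
edge 5: (17.5,30.5)→(2,37.5)  cross = 17.5·37.5 − 2·30.5 = 595.2500; (r_i+r_j)·cross = 19.5·595.2500 = 11607.3750
edge 6: (2,37.5)→(1.5,36.5)  cross = 2·36.5 − 1.5·37.5 = 16.7500; (r_i+r_j)·cross = 3.5·16.7500 = 58.6250
Σcross = 787.5000 → A = |Σcross|/2 = 393.7500 mm²
Σ(r_i+r_j)·cross = 24179.0000 → first moment M = |Σ|/6 = 4029.8333
R_c = M/A = 4029.8333/393.7500 = 10.2345 mm
θ = 223° = 3.892084 rad
V = θ·R_c·A = 3.892084·10.2345·393.7500 = 15684.451 mm³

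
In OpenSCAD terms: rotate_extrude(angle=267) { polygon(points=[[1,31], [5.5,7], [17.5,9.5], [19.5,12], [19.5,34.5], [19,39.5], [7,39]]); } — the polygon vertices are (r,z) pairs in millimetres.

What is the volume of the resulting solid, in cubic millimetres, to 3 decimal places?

Profile (r,z), 7 vertices: (1,31) (5.5,7) (17.5,9.5) (19.5,12) (19.5,34.5) (19,39.5) (7,39)
edge 0: (1,31)→(5.5,7)  cross = 1·7 − 5.5·31 = -163.5000; (r_i+r_j)·cross = 6.5·-163.5000 = -1062.7500
edge 1: (5.5,7)→(17.5,9.5)  cross = 5.5·9.5 − 17.5·7 = -70.2500; (r_i+r_j)·cross = 23·-70.2500 = -1615.7500
edge 2: (17.5,9.5)→(19.5,12)  cross = 17.5·12 − 19.5·9.5 = 24.7500; (r_i+r_j)·cross = 37·24.7500 = 915.7500
edge 3: (19.5,12)→(19.5,34.5)  cross = 19.5·34.5 − 19.5·12 = 438.7500; (r_i+r_j)·cross = 39·438.7500 = 17111.2500
edge 4: (19.5,34.5)→(19,39.5)  cross = 19.5·39.5 − 19·34.5 = 114.7500; (r_i+r_j)·cross = 38.5·114.7500 = 4417.8750
edge 5: (19,39.5)→(7,39)  cross = 19·39 − 7·39.5 = 464.5000; (r_i+r_j)·cross = 26·464.5000 = 12077.0000
edge 6: (7,39)→(1,31)  cross = 7·31 − 1·39 = 178.0000; (r_i+r_j)·cross = 8·178.0000 = 1424.0000
Σcross = 987.0000 → A = |Σcross|/2 = 493.5000 mm²
Σ(r_i+r_j)·cross = 33267.3750 → first moment M = |Σ|/6 = 5544.5625
R_c = M/A = 5544.5625/493.5000 = 11.2352 mm
θ = 267° = 4.660029 rad
V = θ·R_c·A = 4.660029·11.2352·493.5000 = 25837.823 mm³

Volume = 25837.823 mm³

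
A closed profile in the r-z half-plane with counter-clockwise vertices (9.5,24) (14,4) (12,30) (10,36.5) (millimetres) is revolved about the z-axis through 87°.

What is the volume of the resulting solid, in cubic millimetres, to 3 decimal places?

Profile (r,z), 4 vertices: (9.5,24) (14,4) (12,30) (10,36.5)
edge 0: (9.5,24)→(14,4)  cross = 9.5·4 − 14·24 = -298.0000; (r_i+r_j)·cross = 23.5·-298.0000 = -7003.0000
edge 1: (14,4)→(12,30)  cross = 14·30 − 12·4 = 372.0000; (r_i+r_j)·cross = 26·372.0000 = 9672.0000
edge 2: (12,30)→(10,36.5)  cross = 12·36.5 − 10·30 = 138.0000; (r_i+r_j)·cross = 22·138.0000 = 3036.0000
edge 3: (10,36.5)→(9.5,24)  cross = 10·24 − 9.5·36.5 = -106.7500; (r_i+r_j)·cross = 19.5·-106.7500 = -2081.6250
Σcross = 105.2500 → A = |Σcross|/2 = 52.6250 mm²
Σ(r_i+r_j)·cross = 3623.3750 → first moment M = |Σ|/6 = 603.8958
R_c = M/A = 603.8958/52.6250 = 11.4755 mm
θ = 87° = 1.518436 rad
V = θ·R_c·A = 1.518436·11.4755·52.6250 = 916.977 mm³

Volume = 916.977 mm³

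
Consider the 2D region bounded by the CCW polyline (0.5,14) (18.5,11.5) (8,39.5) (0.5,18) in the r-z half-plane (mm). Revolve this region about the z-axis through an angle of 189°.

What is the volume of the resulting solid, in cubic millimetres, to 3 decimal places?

Profile (r,z), 4 vertices: (0.5,14) (18.5,11.5) (8,39.5) (0.5,18)
edge 0: (0.5,14)→(18.5,11.5)  cross = 0.5·11.5 − 18.5·14 = -253.2500; (r_i+r_j)·cross = 19·-253.2500 = -4811.7500
edge 1: (18.5,11.5)→(8,39.5)  cross = 18.5·39.5 − 8·11.5 = 638.7500; (r_i+r_j)·cross = 26.5·638.7500 = 16926.8750
edge 2: (8,39.5)→(0.5,18)  cross = 8·18 − 0.5·39.5 = 124.2500; (r_i+r_j)·cross = 8.5·124.2500 = 1056.1250
edge 3: (0.5,18)→(0.5,14)  cross = 0.5·14 − 0.5·18 = -2.0000; (r_i+r_j)·cross = 1·-2.0000 = -2.0000
Σcross = 507.7500 → A = |Σcross|/2 = 253.8750 mm²
Σ(r_i+r_j)·cross = 13169.2500 → first moment M = |Σ|/6 = 2194.8750
R_c = M/A = 2194.8750/253.8750 = 8.6455 mm
θ = 189° = 3.298672 rad
V = θ·R_c·A = 3.298672·8.6455·253.8750 = 7240.173 mm³

Volume = 7240.173 mm³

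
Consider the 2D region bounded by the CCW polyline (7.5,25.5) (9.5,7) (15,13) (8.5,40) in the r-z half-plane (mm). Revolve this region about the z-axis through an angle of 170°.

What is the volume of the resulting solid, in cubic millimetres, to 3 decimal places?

Volume = 3658.756 mm³

Profile (r,z), 4 vertices: (7.5,25.5) (9.5,7) (15,13) (8.5,40)
edge 0: (7.5,25.5)→(9.5,7)  cross = 7.5·7 − 9.5·25.5 = -189.7500; (r_i+r_j)·cross = 17·-189.7500 = -3225.7500
edge 1: (9.5,7)→(15,13)  cross = 9.5·13 − 15·7 = 18.5000; (r_i+r_j)·cross = 24.5·18.5000 = 453.2500
edge 2: (15,13)→(8.5,40)  cross = 15·40 − 8.5·13 = 489.5000; (r_i+r_j)·cross = 23.5·489.5000 = 11503.2500
edge 3: (8.5,40)→(7.5,25.5)  cross = 8.5·25.5 − 7.5·40 = -83.2500; (r_i+r_j)·cross = 16·-83.2500 = -1332.0000
Σcross = 235.0000 → A = |Σcross|/2 = 117.5000 mm²
Σ(r_i+r_j)·cross = 7398.7500 → first moment M = |Σ|/6 = 1233.1250
R_c = M/A = 1233.1250/117.5000 = 10.4947 mm
θ = 170° = 2.967060 rad
V = θ·R_c·A = 2.967060·10.4947·117.5000 = 3658.756 mm³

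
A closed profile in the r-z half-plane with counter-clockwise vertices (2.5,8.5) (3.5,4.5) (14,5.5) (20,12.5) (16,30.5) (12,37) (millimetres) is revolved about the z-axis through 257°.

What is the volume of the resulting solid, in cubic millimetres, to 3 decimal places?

Profile (r,z), 6 vertices: (2.5,8.5) (3.5,4.5) (14,5.5) (20,12.5) (16,30.5) (12,37)
edge 0: (2.5,8.5)→(3.5,4.5)  cross = 2.5·4.5 − 3.5·8.5 = -18.5000; (r_i+r_j)·cross = 6·-18.5000 = -111.0000
edge 1: (3.5,4.5)→(14,5.5)  cross = 3.5·5.5 − 14·4.5 = -43.7500; (r_i+r_j)·cross = 17.5·-43.7500 = -765.6250
edge 2: (14,5.5)→(20,12.5)  cross = 14·12.5 − 20·5.5 = 65.0000; (r_i+r_j)·cross = 34·65.0000 = 2210.0000
edge 3: (20,12.5)→(16,30.5)  cross = 20·30.5 − 16·12.5 = 410.0000; (r_i+r_j)·cross = 36·410.0000 = 14760.0000
edge 4: (16,30.5)→(12,37)  cross = 16·37 − 12·30.5 = 226.0000; (r_i+r_j)·cross = 28·226.0000 = 6328.0000
edge 5: (12,37)→(2.5,8.5)  cross = 12·8.5 − 2.5·37 = 9.5000; (r_i+r_j)·cross = 14.5·9.5000 = 137.7500
Σcross = 648.2500 → A = |Σcross|/2 = 324.1250 mm²
Σ(r_i+r_j)·cross = 22559.1250 → first moment M = |Σ|/6 = 3759.8542
R_c = M/A = 3759.8542/324.1250 = 11.6000 mm
θ = 257° = 4.485496 rad
V = θ·R_c·A = 4.485496·11.6000·324.1250 = 16864.811 mm³

Volume = 16864.811 mm³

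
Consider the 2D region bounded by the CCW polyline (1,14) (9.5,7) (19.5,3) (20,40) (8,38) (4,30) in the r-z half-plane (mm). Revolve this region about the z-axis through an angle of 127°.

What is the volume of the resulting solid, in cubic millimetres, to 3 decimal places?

Volume = 13850.226 mm³

Profile (r,z), 6 vertices: (1,14) (9.5,7) (19.5,3) (20,40) (8,38) (4,30)
edge 0: (1,14)→(9.5,7)  cross = 1·7 − 9.5·14 = -126.0000; (r_i+r_j)·cross = 10.5·-126.0000 = -1323.0000
edge 1: (9.5,7)→(19.5,3)  cross = 9.5·3 − 19.5·7 = -108.0000; (r_i+r_j)·cross = 29·-108.0000 = -3132.0000
edge 2: (19.5,3)→(20,40)  cross = 19.5·40 − 20·3 = 720.0000; (r_i+r_j)·cross = 39.5·720.0000 = 28440.0000
edge 3: (20,40)→(8,38)  cross = 20·38 − 8·40 = 440.0000; (r_i+r_j)·cross = 28·440.0000 = 12320.0000
edge 4: (8,38)→(4,30)  cross = 8·30 − 4·38 = 88.0000; (r_i+r_j)·cross = 12·88.0000 = 1056.0000
edge 5: (4,30)→(1,14)  cross = 4·14 − 1·30 = 26.0000; (r_i+r_j)·cross = 5·26.0000 = 130.0000
Σcross = 1040.0000 → A = |Σcross|/2 = 520.0000 mm²
Σ(r_i+r_j)·cross = 37491.0000 → first moment M = |Σ|/6 = 6248.5000
R_c = M/A = 6248.5000/520.0000 = 12.0163 mm
θ = 127° = 2.216568 rad
V = θ·R_c·A = 2.216568·12.0163·520.0000 = 13850.226 mm³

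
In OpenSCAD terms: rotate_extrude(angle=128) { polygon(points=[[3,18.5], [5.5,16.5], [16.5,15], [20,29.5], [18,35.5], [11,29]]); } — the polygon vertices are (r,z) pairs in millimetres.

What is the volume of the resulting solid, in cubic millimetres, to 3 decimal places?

Volume = 5378.127 mm³

Profile (r,z), 6 vertices: (3,18.5) (5.5,16.5) (16.5,15) (20,29.5) (18,35.5) (11,29)
edge 0: (3,18.5)→(5.5,16.5)  cross = 3·16.5 − 5.5·18.5 = -52.2500; (r_i+r_j)·cross = 8.5·-52.2500 = -444.1250
edge 1: (5.5,16.5)→(16.5,15)  cross = 5.5·15 − 16.5·16.5 = -189.7500; (r_i+r_j)·cross = 22·-189.7500 = -4174.5000
edge 2: (16.5,15)→(20,29.5)  cross = 16.5·29.5 − 20·15 = 186.7500; (r_i+r_j)·cross = 36.5·186.7500 = 6816.3750
edge 3: (20,29.5)→(18,35.5)  cross = 20·35.5 − 18·29.5 = 179.0000; (r_i+r_j)·cross = 38·179.0000 = 6802.0000
edge 4: (18,35.5)→(11,29)  cross = 18·29 − 11·35.5 = 131.5000; (r_i+r_j)·cross = 29·131.5000 = 3813.5000
edge 5: (11,29)→(3,18.5)  cross = 11·18.5 − 3·29 = 116.5000; (r_i+r_j)·cross = 14·116.5000 = 1631.0000
Σcross = 371.7500 → A = |Σcross|/2 = 185.8750 mm²
Σ(r_i+r_j)·cross = 14444.2500 → first moment M = |Σ|/6 = 2407.3750
R_c = M/A = 2407.3750/185.8750 = 12.9516 mm
θ = 128° = 2.234021 rad
V = θ·R_c·A = 2.234021·12.9516·185.8750 = 5378.127 mm³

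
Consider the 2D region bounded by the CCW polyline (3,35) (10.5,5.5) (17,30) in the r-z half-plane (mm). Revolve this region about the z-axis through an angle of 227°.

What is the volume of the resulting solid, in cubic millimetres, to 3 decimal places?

Volume = 7562.437 mm³

Profile (r,z), 3 vertices: (3,35) (10.5,5.5) (17,30)
edge 0: (3,35)→(10.5,5.5)  cross = 3·5.5 − 10.5·35 = -351.0000; (r_i+r_j)·cross = 13.5·-351.0000 = -4738.5000
edge 1: (10.5,5.5)→(17,30)  cross = 10.5·30 − 17·5.5 = 221.5000; (r_i+r_j)·cross = 27.5·221.5000 = 6091.2500
edge 2: (17,30)→(3,35)  cross = 17·35 − 3·30 = 505.0000; (r_i+r_j)·cross = 20·505.0000 = 10100.0000
Σcross = 375.5000 → A = |Σcross|/2 = 187.7500 mm²
Σ(r_i+r_j)·cross = 11452.7500 → first moment M = |Σ|/6 = 1908.7917
R_c = M/A = 1908.7917/187.7500 = 10.1667 mm
θ = 227° = 3.961897 rad
V = θ·R_c·A = 3.961897·10.1667·187.7500 = 7562.437 mm³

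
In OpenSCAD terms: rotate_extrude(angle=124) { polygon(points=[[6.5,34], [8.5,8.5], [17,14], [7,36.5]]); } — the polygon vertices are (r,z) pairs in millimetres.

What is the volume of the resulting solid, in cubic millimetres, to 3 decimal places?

Profile (r,z), 4 vertices: (6.5,34) (8.5,8.5) (17,14) (7,36.5)
edge 0: (6.5,34)→(8.5,8.5)  cross = 6.5·8.5 − 8.5·34 = -233.7500; (r_i+r_j)·cross = 15·-233.7500 = -3506.2500
edge 1: (8.5,8.5)→(17,14)  cross = 8.5·14 − 17·8.5 = -25.5000; (r_i+r_j)·cross = 25.5·-25.5000 = -650.2500
edge 2: (17,14)→(7,36.5)  cross = 17·36.5 − 7·14 = 522.5000; (r_i+r_j)·cross = 24·522.5000 = 12540.0000
edge 3: (7,36.5)→(6.5,34)  cross = 7·34 − 6.5·36.5 = 0.7500; (r_i+r_j)·cross = 13.5·0.7500 = 10.1250
Σcross = 264.0000 → A = |Σcross|/2 = 132.0000 mm²
Σ(r_i+r_j)·cross = 8393.6250 → first moment M = |Σ|/6 = 1398.9375
R_c = M/A = 1398.9375/132.0000 = 10.5980 mm
θ = 124° = 2.164208 rad
V = θ·R_c·A = 2.164208·10.5980·132.0000 = 3027.592 mm³

Volume = 3027.592 mm³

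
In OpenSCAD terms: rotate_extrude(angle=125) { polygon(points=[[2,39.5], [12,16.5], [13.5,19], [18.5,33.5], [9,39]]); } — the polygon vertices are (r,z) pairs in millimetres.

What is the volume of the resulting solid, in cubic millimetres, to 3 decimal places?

Volume = 4285.647 mm³

Profile (r,z), 5 vertices: (2,39.5) (12,16.5) (13.5,19) (18.5,33.5) (9,39)
edge 0: (2,39.5)→(12,16.5)  cross = 2·16.5 − 12·39.5 = -441.0000; (r_i+r_j)·cross = 14·-441.0000 = -6174.0000
edge 1: (12,16.5)→(13.5,19)  cross = 12·19 − 13.5·16.5 = 5.2500; (r_i+r_j)·cross = 25.5·5.2500 = 133.8750
edge 2: (13.5,19)→(18.5,33.5)  cross = 13.5·33.5 − 18.5·19 = 100.7500; (r_i+r_j)·cross = 32·100.7500 = 3224.0000
edge 3: (18.5,33.5)→(9,39)  cross = 18.5·39 − 9·33.5 = 420.0000; (r_i+r_j)·cross = 27.5·420.0000 = 11550.0000
edge 4: (9,39)→(2,39.5)  cross = 9·39.5 − 2·39 = 277.5000; (r_i+r_j)·cross = 11·277.5000 = 3052.5000
Σcross = 362.5000 → A = |Σcross|/2 = 181.2500 mm²
Σ(r_i+r_j)·cross = 11786.3750 → first moment M = |Σ|/6 = 1964.3958
R_c = M/A = 1964.3958/181.2500 = 10.8380 mm
θ = 125° = 2.181662 rad
V = θ·R_c·A = 2.181662·10.8380·181.2500 = 4285.647 mm³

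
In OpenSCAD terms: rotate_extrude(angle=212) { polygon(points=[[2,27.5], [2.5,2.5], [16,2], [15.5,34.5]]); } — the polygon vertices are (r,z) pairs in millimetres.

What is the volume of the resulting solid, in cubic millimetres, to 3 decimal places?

Profile (r,z), 4 vertices: (2,27.5) (2.5,2.5) (16,2) (15.5,34.5)
edge 0: (2,27.5)→(2.5,2.5)  cross = 2·2.5 − 2.5·27.5 = -63.7500; (r_i+r_j)·cross = 4.5·-63.7500 = -286.8750
edge 1: (2.5,2.5)→(16,2)  cross = 2.5·2 − 16·2.5 = -35.0000; (r_i+r_j)·cross = 18.5·-35.0000 = -647.5000
edge 2: (16,2)→(15.5,34.5)  cross = 16·34.5 − 15.5·2 = 521.0000; (r_i+r_j)·cross = 31.5·521.0000 = 16411.5000
edge 3: (15.5,34.5)→(2,27.5)  cross = 15.5·27.5 − 2·34.5 = 357.2500; (r_i+r_j)·cross = 17.5·357.2500 = 6251.8750
Σcross = 779.5000 → A = |Σcross|/2 = 389.7500 mm²
Σ(r_i+r_j)·cross = 21729.0000 → first moment M = |Σ|/6 = 3621.5000
R_c = M/A = 3621.5000/389.7500 = 9.2919 mm
θ = 212° = 3.700098 rad
V = θ·R_c·A = 3.700098·9.2919·389.7500 = 13399.905 mm³

Volume = 13399.905 mm³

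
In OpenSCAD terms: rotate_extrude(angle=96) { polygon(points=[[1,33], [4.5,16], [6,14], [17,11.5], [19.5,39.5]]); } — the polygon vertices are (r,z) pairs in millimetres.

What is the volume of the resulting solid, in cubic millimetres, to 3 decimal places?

Profile (r,z), 5 vertices: (1,33) (4.5,16) (6,14) (17,11.5) (19.5,39.5)
edge 0: (1,33)→(4.5,16)  cross = 1·16 − 4.5·33 = -132.5000; (r_i+r_j)·cross = 5.5·-132.5000 = -728.7500
edge 1: (4.5,16)→(6,14)  cross = 4.5·14 − 6·16 = -33.0000; (r_i+r_j)·cross = 10.5·-33.0000 = -346.5000
edge 2: (6,14)→(17,11.5)  cross = 6·11.5 − 17·14 = -169.0000; (r_i+r_j)·cross = 23·-169.0000 = -3887.0000
edge 3: (17,11.5)→(19.5,39.5)  cross = 17·39.5 − 19.5·11.5 = 447.2500; (r_i+r_j)·cross = 36.5·447.2500 = 16324.6250
edge 4: (19.5,39.5)→(1,33)  cross = 19.5·33 − 1·39.5 = 604.0000; (r_i+r_j)·cross = 20.5·604.0000 = 12382.0000
Σcross = 716.7500 → A = |Σcross|/2 = 358.3750 mm²
Σ(r_i+r_j)·cross = 23744.3750 → first moment M = |Σ|/6 = 3957.3958
R_c = M/A = 3957.3958/358.3750 = 11.0426 mm
θ = 96° = 1.675516 rad
V = θ·R_c·A = 1.675516·11.0426·358.3750 = 6630.680 mm³

Volume = 6630.680 mm³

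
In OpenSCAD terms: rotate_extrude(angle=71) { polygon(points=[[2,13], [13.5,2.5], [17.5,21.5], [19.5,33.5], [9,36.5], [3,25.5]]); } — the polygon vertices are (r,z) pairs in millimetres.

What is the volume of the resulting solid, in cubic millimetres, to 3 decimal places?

Volume = 5008.342 mm³

Profile (r,z), 6 vertices: (2,13) (13.5,2.5) (17.5,21.5) (19.5,33.5) (9,36.5) (3,25.5)
edge 0: (2,13)→(13.5,2.5)  cross = 2·2.5 − 13.5·13 = -170.5000; (r_i+r_j)·cross = 15.5·-170.5000 = -2642.7500
edge 1: (13.5,2.5)→(17.5,21.5)  cross = 13.5·21.5 − 17.5·2.5 = 246.5000; (r_i+r_j)·cross = 31·246.5000 = 7641.5000
edge 2: (17.5,21.5)→(19.5,33.5)  cross = 17.5·33.5 − 19.5·21.5 = 167.0000; (r_i+r_j)·cross = 37·167.0000 = 6179.0000
edge 3: (19.5,33.5)→(9,36.5)  cross = 19.5·36.5 − 9·33.5 = 410.2500; (r_i+r_j)·cross = 28.5·410.2500 = 11692.1250
edge 4: (9,36.5)→(3,25.5)  cross = 9·25.5 − 3·36.5 = 120.0000; (r_i+r_j)·cross = 12·120.0000 = 1440.0000
edge 5: (3,25.5)→(2,13)  cross = 3·13 − 2·25.5 = -12.0000; (r_i+r_j)·cross = 5·-12.0000 = -60.0000
Σcross = 761.2500 → A = |Σcross|/2 = 380.6250 mm²
Σ(r_i+r_j)·cross = 24249.8750 → first moment M = |Σ|/6 = 4041.6458
R_c = M/A = 4041.6458/380.6250 = 10.6184 mm
θ = 71° = 1.239184 rad
V = θ·R_c·A = 1.239184·10.6184·380.6250 = 5008.342 mm³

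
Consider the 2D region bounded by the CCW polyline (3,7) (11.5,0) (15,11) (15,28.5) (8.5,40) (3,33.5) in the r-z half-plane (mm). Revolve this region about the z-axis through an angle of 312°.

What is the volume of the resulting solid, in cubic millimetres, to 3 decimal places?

Profile (r,z), 6 vertices: (3,7) (11.5,0) (15,11) (15,28.5) (8.5,40) (3,33.5)
edge 0: (3,7)→(11.5,0)  cross = 3·0 − 11.5·7 = -80.5000; (r_i+r_j)·cross = 14.5·-80.5000 = -1167.2500
edge 1: (11.5,0)→(15,11)  cross = 11.5·11 − 15·0 = 126.5000; (r_i+r_j)·cross = 26.5·126.5000 = 3352.2500
edge 2: (15,11)→(15,28.5)  cross = 15·28.5 − 15·11 = 262.5000; (r_i+r_j)·cross = 30·262.5000 = 7875.0000
edge 3: (15,28.5)→(8.5,40)  cross = 15·40 − 8.5·28.5 = 357.7500; (r_i+r_j)·cross = 23.5·357.7500 = 8407.1250
edge 4: (8.5,40)→(3,33.5)  cross = 8.5·33.5 − 3·40 = 164.7500; (r_i+r_j)·cross = 11.5·164.7500 = 1894.6250
edge 5: (3,33.5)→(3,7)  cross = 3·7 − 3·33.5 = -79.5000; (r_i+r_j)·cross = 6·-79.5000 = -477.0000
Σcross = 751.5000 → A = |Σcross|/2 = 375.7500 mm²
Σ(r_i+r_j)·cross = 19884.7500 → first moment M = |Σ|/6 = 3314.1250
R_c = M/A = 3314.1250/375.7500 = 8.8200 mm
θ = 312° = 5.445427 rad
V = θ·R_c·A = 5.445427·8.8200·375.7500 = 18046.827 mm³

Volume = 18046.827 mm³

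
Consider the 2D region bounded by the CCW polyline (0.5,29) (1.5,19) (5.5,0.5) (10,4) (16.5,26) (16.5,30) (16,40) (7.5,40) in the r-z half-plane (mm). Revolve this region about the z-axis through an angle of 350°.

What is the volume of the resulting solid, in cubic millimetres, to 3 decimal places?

Volume = 22610.413 mm³

Profile (r,z), 8 vertices: (0.5,29) (1.5,19) (5.5,0.5) (10,4) (16.5,26) (16.5,30) (16,40) (7.5,40)
edge 0: (0.5,29)→(1.5,19)  cross = 0.5·19 − 1.5·29 = -34.0000; (r_i+r_j)·cross = 2·-34.0000 = -68.0000
edge 1: (1.5,19)→(5.5,0.5)  cross = 1.5·0.5 − 5.5·19 = -103.7500; (r_i+r_j)·cross = 7·-103.7500 = -726.2500
edge 2: (5.5,0.5)→(10,4)  cross = 5.5·4 − 10·0.5 = 17.0000; (r_i+r_j)·cross = 15.5·17.0000 = 263.5000
edge 3: (10,4)→(16.5,26)  cross = 10·26 − 16.5·4 = 194.0000; (r_i+r_j)·cross = 26.5·194.0000 = 5141.0000
edge 4: (16.5,26)→(16.5,30)  cross = 16.5·30 − 16.5·26 = 66.0000; (r_i+r_j)·cross = 33·66.0000 = 2178.0000
edge 5: (16.5,30)→(16,40)  cross = 16.5·40 − 16·30 = 180.0000; (r_i+r_j)·cross = 32.5·180.0000 = 5850.0000
edge 6: (16,40)→(7.5,40)  cross = 16·40 − 7.5·40 = 340.0000; (r_i+r_j)·cross = 23.5·340.0000 = 7990.0000
edge 7: (7.5,40)→(0.5,29)  cross = 7.5·29 − 0.5·40 = 197.5000; (r_i+r_j)·cross = 8·197.5000 = 1580.0000
Σcross = 856.7500 → A = |Σcross|/2 = 428.3750 mm²
Σ(r_i+r_j)·cross = 22208.2500 → first moment M = |Σ|/6 = 3701.3750
R_c = M/A = 3701.3750/428.3750 = 8.6405 mm
θ = 350° = 6.108652 rad
V = θ·R_c·A = 6.108652·8.6405·428.3750 = 22610.413 mm³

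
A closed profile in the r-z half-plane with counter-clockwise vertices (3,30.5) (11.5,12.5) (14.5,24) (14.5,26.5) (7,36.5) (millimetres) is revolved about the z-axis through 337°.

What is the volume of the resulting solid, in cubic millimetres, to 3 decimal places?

Volume = 7257.356 mm³

Profile (r,z), 5 vertices: (3,30.5) (11.5,12.5) (14.5,24) (14.5,26.5) (7,36.5)
edge 0: (3,30.5)→(11.5,12.5)  cross = 3·12.5 − 11.5·30.5 = -313.2500; (r_i+r_j)·cross = 14.5·-313.2500 = -4542.1250
edge 1: (11.5,12.5)→(14.5,24)  cross = 11.5·24 − 14.5·12.5 = 94.7500; (r_i+r_j)·cross = 26·94.7500 = 2463.5000
edge 2: (14.5,24)→(14.5,26.5)  cross = 14.5·26.5 − 14.5·24 = 36.2500; (r_i+r_j)·cross = 29·36.2500 = 1051.2500
edge 3: (14.5,26.5)→(7,36.5)  cross = 14.5·36.5 − 7·26.5 = 343.7500; (r_i+r_j)·cross = 21.5·343.7500 = 7390.6250
edge 4: (7,36.5)→(3,30.5)  cross = 7·30.5 − 3·36.5 = 104.0000; (r_i+r_j)·cross = 10·104.0000 = 1040.0000
Σcross = 265.5000 → A = |Σcross|/2 = 132.7500 mm²
Σ(r_i+r_j)·cross = 7403.2500 → first moment M = |Σ|/6 = 1233.8750
R_c = M/A = 1233.8750/132.7500 = 9.2947 mm
θ = 337° = 5.881760 rad
V = θ·R_c·A = 5.881760·9.2947·132.7500 = 7257.356 mm³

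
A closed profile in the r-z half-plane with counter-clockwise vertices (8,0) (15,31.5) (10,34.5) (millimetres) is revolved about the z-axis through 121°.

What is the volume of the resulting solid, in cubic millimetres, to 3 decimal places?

Volume = 2073.307 mm³

Profile (r,z), 3 vertices: (8,0) (15,31.5) (10,34.5)
edge 0: (8,0)→(15,31.5)  cross = 8·31.5 − 15·0 = 252.0000; (r_i+r_j)·cross = 23·252.0000 = 5796.0000
edge 1: (15,31.5)→(10,34.5)  cross = 15·34.5 − 10·31.5 = 202.5000; (r_i+r_j)·cross = 25·202.5000 = 5062.5000
edge 2: (10,34.5)→(8,0)  cross = 10·0 − 8·34.5 = -276.0000; (r_i+r_j)·cross = 18·-276.0000 = -4968.0000
Σcross = 178.5000 → A = |Σcross|/2 = 89.2500 mm²
Σ(r_i+r_j)·cross = 5890.5000 → first moment M = |Σ|/6 = 981.7500
R_c = M/A = 981.7500/89.2500 = 11.0000 mm
θ = 121° = 2.111848 rad
V = θ·R_c·A = 2.111848·11.0000·89.2500 = 2073.307 mm³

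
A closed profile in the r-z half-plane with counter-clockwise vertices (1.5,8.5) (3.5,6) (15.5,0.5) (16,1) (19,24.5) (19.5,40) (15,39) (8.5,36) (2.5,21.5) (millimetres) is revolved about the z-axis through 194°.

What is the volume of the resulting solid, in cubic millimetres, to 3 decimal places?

Profile (r,z), 9 vertices: (1.5,8.5) (3.5,6) (15.5,0.5) (16,1) (19,24.5) (19.5,40) (15,39) (8.5,36) (2.5,21.5)
edge 0: (1.5,8.5)→(3.5,6)  cross = 1.5·6 − 3.5·8.5 = -20.7500; (r_i+r_j)·cross = 5·-20.7500 = -103.7500
edge 1: (3.5,6)→(15.5,0.5)  cross = 3.5·0.5 − 15.5·6 = -91.2500; (r_i+r_j)·cross = 19·-91.2500 = -1733.7500
edge 2: (15.5,0.5)→(16,1)  cross = 15.5·1 − 16·0.5 = 7.5000; (r_i+r_j)·cross = 31.5·7.5000 = 236.2500
edge 3: (16,1)→(19,24.5)  cross = 16·24.5 − 19·1 = 373.0000; (r_i+r_j)·cross = 35·373.0000 = 13055.0000
edge 4: (19,24.5)→(19.5,40)  cross = 19·40 − 19.5·24.5 = 282.2500; (r_i+r_j)·cross = 38.5·282.2500 = 10866.6250
edge 5: (19.5,40)→(15,39)  cross = 19.5·39 − 15·40 = 160.5000; (r_i+r_j)·cross = 34.5·160.5000 = 5537.2500
edge 6: (15,39)→(8.5,36)  cross = 15·36 − 8.5·39 = 208.5000; (r_i+r_j)·cross = 23.5·208.5000 = 4899.7500
edge 7: (8.5,36)→(2.5,21.5)  cross = 8.5·21.5 − 2.5·36 = 92.7500; (r_i+r_j)·cross = 11·92.7500 = 1020.2500
edge 8: (2.5,21.5)→(1.5,8.5)  cross = 2.5·8.5 − 1.5·21.5 = -11.0000; (r_i+r_j)·cross = 4·-11.0000 = -44.0000
Σcross = 1001.5000 → A = |Σcross|/2 = 500.7500 mm²
Σ(r_i+r_j)·cross = 33733.6250 → first moment M = |Σ|/6 = 5622.2708
R_c = M/A = 5622.2708/500.7500 = 11.2277 mm
θ = 194° = 3.385939 rad
V = θ·R_c·A = 3.385939·11.2277·500.7500 = 19036.665 mm³

Volume = 19036.665 mm³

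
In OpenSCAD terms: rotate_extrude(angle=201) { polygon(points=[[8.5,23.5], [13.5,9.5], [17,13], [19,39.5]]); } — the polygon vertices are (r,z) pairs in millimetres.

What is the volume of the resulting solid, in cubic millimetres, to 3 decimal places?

Volume = 7923.436 mm³

Profile (r,z), 4 vertices: (8.5,23.5) (13.5,9.5) (17,13) (19,39.5)
edge 0: (8.5,23.5)→(13.5,9.5)  cross = 8.5·9.5 − 13.5·23.5 = -236.5000; (r_i+r_j)·cross = 22·-236.5000 = -5203.0000
edge 1: (13.5,9.5)→(17,13)  cross = 13.5·13 − 17·9.5 = 14.0000; (r_i+r_j)·cross = 30.5·14.0000 = 427.0000
edge 2: (17,13)→(19,39.5)  cross = 17·39.5 − 19·13 = 424.5000; (r_i+r_j)·cross = 36·424.5000 = 15282.0000
edge 3: (19,39.5)→(8.5,23.5)  cross = 19·23.5 − 8.5·39.5 = 110.7500; (r_i+r_j)·cross = 27.5·110.7500 = 3045.6250
Σcross = 312.7500 → A = |Σcross|/2 = 156.3750 mm²
Σ(r_i+r_j)·cross = 13551.6250 → first moment M = |Σ|/6 = 2258.6042
R_c = M/A = 2258.6042/156.3750 = 14.4435 mm
θ = 201° = 3.508112 rad
V = θ·R_c·A = 3.508112·14.4435·156.3750 = 7923.436 mm³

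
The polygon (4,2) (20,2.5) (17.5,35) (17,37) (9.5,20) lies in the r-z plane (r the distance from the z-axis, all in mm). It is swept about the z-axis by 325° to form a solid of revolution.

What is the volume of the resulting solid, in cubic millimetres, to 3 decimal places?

Volume = 23230.396 mm³

Profile (r,z), 5 vertices: (4,2) (20,2.5) (17.5,35) (17,37) (9.5,20)
edge 0: (4,2)→(20,2.5)  cross = 4·2.5 − 20·2 = -30.0000; (r_i+r_j)·cross = 24·-30.0000 = -720.0000
edge 1: (20,2.5)→(17.5,35)  cross = 20·35 − 17.5·2.5 = 656.2500; (r_i+r_j)·cross = 37.5·656.2500 = 24609.3750
edge 2: (17.5,35)→(17,37)  cross = 17.5·37 − 17·35 = 52.5000; (r_i+r_j)·cross = 34.5·52.5000 = 1811.2500
edge 3: (17,37)→(9.5,20)  cross = 17·20 − 9.5·37 = -11.5000; (r_i+r_j)·cross = 26.5·-11.5000 = -304.7500
edge 4: (9.5,20)→(4,2)  cross = 9.5·2 − 4·20 = -61.0000; (r_i+r_j)·cross = 13.5·-61.0000 = -823.5000
Σcross = 606.2500 → A = |Σcross|/2 = 303.1250 mm²
Σ(r_i+r_j)·cross = 24572.3750 → first moment M = |Σ|/6 = 4095.3958
R_c = M/A = 4095.3958/303.1250 = 13.5106 mm
θ = 325° = 5.672320 rad
V = θ·R_c·A = 5.672320·13.5106·303.1250 = 23230.396 mm³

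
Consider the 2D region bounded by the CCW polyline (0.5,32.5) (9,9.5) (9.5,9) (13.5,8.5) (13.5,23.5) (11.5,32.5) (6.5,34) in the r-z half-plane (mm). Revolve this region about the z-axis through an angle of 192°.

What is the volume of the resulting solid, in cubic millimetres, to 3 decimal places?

Volume = 5827.026 mm³

Profile (r,z), 7 vertices: (0.5,32.5) (9,9.5) (9.5,9) (13.5,8.5) (13.5,23.5) (11.5,32.5) (6.5,34)
edge 0: (0.5,32.5)→(9,9.5)  cross = 0.5·9.5 − 9·32.5 = -287.7500; (r_i+r_j)·cross = 9.5·-287.7500 = -2733.6250
edge 1: (9,9.5)→(9.5,9)  cross = 9·9 − 9.5·9.5 = -9.2500; (r_i+r_j)·cross = 18.5·-9.2500 = -171.1250
edge 2: (9.5,9)→(13.5,8.5)  cross = 9.5·8.5 − 13.5·9 = -40.7500; (r_i+r_j)·cross = 23·-40.7500 = -937.2500
edge 3: (13.5,8.5)→(13.5,23.5)  cross = 13.5·23.5 − 13.5·8.5 = 202.5000; (r_i+r_j)·cross = 27·202.5000 = 5467.5000
edge 4: (13.5,23.5)→(11.5,32.5)  cross = 13.5·32.5 − 11.5·23.5 = 168.5000; (r_i+r_j)·cross = 25·168.5000 = 4212.5000
edge 5: (11.5,32.5)→(6.5,34)  cross = 11.5·34 − 6.5·32.5 = 179.7500; (r_i+r_j)·cross = 18·179.7500 = 3235.5000
edge 6: (6.5,34)→(0.5,32.5)  cross = 6.5·32.5 − 0.5·34 = 194.2500; (r_i+r_j)·cross = 7·194.2500 = 1359.7500
Σcross = 407.2500 → A = |Σcross|/2 = 203.6250 mm²
Σ(r_i+r_j)·cross = 10433.2500 → first moment M = |Σ|/6 = 1738.8750
R_c = M/A = 1738.8750/203.6250 = 8.5396 mm
θ = 192° = 3.351032 rad
V = θ·R_c·A = 3.351032·8.5396·203.6250 = 5827.026 mm³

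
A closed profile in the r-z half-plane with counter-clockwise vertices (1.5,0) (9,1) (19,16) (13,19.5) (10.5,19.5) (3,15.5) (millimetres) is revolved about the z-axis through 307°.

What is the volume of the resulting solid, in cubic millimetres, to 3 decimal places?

Profile (r,z), 6 vertices: (1.5,0) (9,1) (19,16) (13,19.5) (10.5,19.5) (3,15.5)
edge 0: (1.5,0)→(9,1)  cross = 1.5·1 − 9·0 = 1.5000; (r_i+r_j)·cross = 10.5·1.5000 = 15.7500
edge 1: (9,1)→(19,16)  cross = 9·16 − 19·1 = 125.0000; (r_i+r_j)·cross = 28·125.0000 = 3500.0000
edge 2: (19,16)→(13,19.5)  cross = 19·19.5 − 13·16 = 162.5000; (r_i+r_j)·cross = 32·162.5000 = 5200.0000
edge 3: (13,19.5)→(10.5,19.5)  cross = 13·19.5 − 10.5·19.5 = 48.7500; (r_i+r_j)·cross = 23.5·48.7500 = 1145.6250
edge 4: (10.5,19.5)→(3,15.5)  cross = 10.5·15.5 − 3·19.5 = 104.2500; (r_i+r_j)·cross = 13.5·104.2500 = 1407.3750
edge 5: (3,15.5)→(1.5,0)  cross = 3·0 − 1.5·15.5 = -23.2500; (r_i+r_j)·cross = 4.5·-23.2500 = -104.6250
Σcross = 418.7500 → A = |Σcross|/2 = 209.3750 mm²
Σ(r_i+r_j)·cross = 11164.1250 → first moment M = |Σ|/6 = 1860.6875
R_c = M/A = 1860.6875/209.3750 = 8.8869 mm
θ = 307° = 5.358161 rad
V = θ·R_c·A = 5.358161·8.8869·209.3750 = 9969.863 mm³

Volume = 9969.863 mm³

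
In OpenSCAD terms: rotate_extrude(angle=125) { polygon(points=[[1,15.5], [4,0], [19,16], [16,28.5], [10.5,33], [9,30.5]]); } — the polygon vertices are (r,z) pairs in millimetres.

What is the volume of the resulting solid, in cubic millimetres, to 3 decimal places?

Profile (r,z), 6 vertices: (1,15.5) (4,0) (19,16) (16,28.5) (10.5,33) (9,30.5)
edge 0: (1,15.5)→(4,0)  cross = 1·0 − 4·15.5 = -62.0000; (r_i+r_j)·cross = 5·-62.0000 = -310.0000
edge 1: (4,0)→(19,16)  cross = 4·16 − 19·0 = 64.0000; (r_i+r_j)·cross = 23·64.0000 = 1472.0000
edge 2: (19,16)→(16,28.5)  cross = 19·28.5 − 16·16 = 285.5000; (r_i+r_j)·cross = 35·285.5000 = 9992.5000
edge 3: (16,28.5)→(10.5,33)  cross = 16·33 − 10.5·28.5 = 228.7500; (r_i+r_j)·cross = 26.5·228.7500 = 6061.8750
edge 4: (10.5,33)→(9,30.5)  cross = 10.5·30.5 − 9·33 = 23.2500; (r_i+r_j)·cross = 19.5·23.2500 = 453.3750
edge 5: (9,30.5)→(1,15.5)  cross = 9·15.5 − 1·30.5 = 109.0000; (r_i+r_j)·cross = 10·109.0000 = 1090.0000
Σcross = 648.5000 → A = |Σcross|/2 = 324.2500 mm²
Σ(r_i+r_j)·cross = 18759.7500 → first moment M = |Σ|/6 = 3126.6250
R_c = M/A = 3126.6250/324.2500 = 9.6426 mm
θ = 125° = 2.181662 rad
V = θ·R_c·A = 2.181662·9.6426·324.2500 = 6821.238 mm³

Volume = 6821.238 mm³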